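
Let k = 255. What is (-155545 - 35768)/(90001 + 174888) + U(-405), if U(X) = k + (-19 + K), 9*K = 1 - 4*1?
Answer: 186702584/794667 ≈ 234.94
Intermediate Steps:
K = -1/3 (K = (1 - 4*1)/9 = (1 - 4)/9 = (1/9)*(-3) = -1/3 ≈ -0.33333)
U(X) = 707/3 (U(X) = 255 + (-19 - 1/3) = 255 - 58/3 = 707/3)
(-155545 - 35768)/(90001 + 174888) + U(-405) = (-155545 - 35768)/(90001 + 174888) + 707/3 = -191313/264889 + 707/3 = 186702584/794667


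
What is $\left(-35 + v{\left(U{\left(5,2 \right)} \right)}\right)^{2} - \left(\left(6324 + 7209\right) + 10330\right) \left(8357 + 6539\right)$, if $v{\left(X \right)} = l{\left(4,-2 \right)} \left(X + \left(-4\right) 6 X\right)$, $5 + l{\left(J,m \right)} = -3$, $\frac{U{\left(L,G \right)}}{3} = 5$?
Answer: $-348037623$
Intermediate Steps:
$U{\left(L,G \right)} = 15$ ($U{\left(L,G \right)} = 3 \cdot 5 = 15$)
$l{\left(J,m \right)} = -8$ ($l{\left(J,m \right)} = -5 - 3 = -8$)
$v{\left(X \right)} = 184 X$ ($v{\left(X \right)} = - 8 \left(X + \left(-4\right) 6 X\right) = - 8 \left(X - 24 X\right) = - 8 \left(- 23 X\right) = 184 X$)
$\left(-35 + v{\left(U{\left(5,2 \right)} \right)}\right)^{2} - \left(\left(6324 + 7209\right) + 10330\right) \left(8357 + 6539\right) = \left(-35 + 184 \cdot 15\right)^{2} - \left(\left(6324 + 7209\right) + 10330\right) \left(8357 + 6539\right) = \left(-35 + 2760\right)^{2} - \left(13533 + 10330\right) 14896 = 2725^{2} - 23863 \cdot 14896 = 7425625 - 355463248 = -348037623$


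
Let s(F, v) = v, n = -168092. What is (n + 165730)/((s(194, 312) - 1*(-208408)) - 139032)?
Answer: -1181/34844 ≈ -0.033894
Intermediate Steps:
(n + 165730)/((s(194, 312) - 1*(-208408)) - 139032) = (-168092 + 165730)/((312 - 1*(-208408)) - 139032) = -2362/((312 + 208408) - 139032) = -2362/(208720 - 139032) = -2362/69688 = -2362*1/69688 = -1181/34844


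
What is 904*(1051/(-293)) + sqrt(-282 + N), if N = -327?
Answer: -950104/293 + I*sqrt(609) ≈ -3242.7 + 24.678*I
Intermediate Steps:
904*(1051/(-293)) + sqrt(-282 + N) = 904*(1051/(-293)) + sqrt(-282 - 327) = 904*(1051*(-1/293)) + sqrt(-609) = 904*(-1051/293) + I*sqrt(609) = -950104/293 + I*sqrt(609)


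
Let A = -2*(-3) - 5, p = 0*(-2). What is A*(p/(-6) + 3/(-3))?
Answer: -1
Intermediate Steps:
p = 0
A = 1 (A = 6 - 5 = 1)
A*(p/(-6) + 3/(-3)) = 1*(0/(-6) + 3/(-3)) = 1*(0*(-⅙) + 3*(-⅓)) = 1*(0 - 1) = 1*(-1) = -1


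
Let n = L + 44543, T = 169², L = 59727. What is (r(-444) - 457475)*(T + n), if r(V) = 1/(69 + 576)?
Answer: -13064875226598/215 ≈ -6.0767e+10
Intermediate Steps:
T = 28561
r(V) = 1/645
n = 104270 (n = 59727 + 44543 = 104270)
(r(-444) - 457475)*(T + n) = (1/645 - 457475)*(28561 + 104270) = -295071374/645*132831 = -13064875226598/215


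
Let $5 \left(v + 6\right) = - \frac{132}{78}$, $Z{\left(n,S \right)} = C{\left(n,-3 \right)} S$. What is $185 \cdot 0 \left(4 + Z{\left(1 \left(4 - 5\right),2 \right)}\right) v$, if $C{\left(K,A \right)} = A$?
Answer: $0$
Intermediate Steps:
$Z{\left(n,S \right)} = - 3 S$
$v = - \frac{412}{65}$ ($v = -6 + \frac{\left(-132\right) \frac{1}{78}}{5} = -6 + \frac{1}{5} \left(- \frac{22}{13}\right) = -6 - \frac{22}{65} = - \frac{412}{65} \approx -6.3385$)
$185 \cdot 0 \left(4 + Z{\left(1 \left(4 - 5\right),2 \right)}\right) v = 185 \cdot 0 \left(4 - 6\right) \left(- \frac{412}{65}\right) = 185 \cdot 0 \left(-2\right) \left(- \frac{412}{65}\right) = 185 \cdot 0 \left(- \frac{412}{65}\right) = 0 \left(- \frac{412}{65}\right) = 0$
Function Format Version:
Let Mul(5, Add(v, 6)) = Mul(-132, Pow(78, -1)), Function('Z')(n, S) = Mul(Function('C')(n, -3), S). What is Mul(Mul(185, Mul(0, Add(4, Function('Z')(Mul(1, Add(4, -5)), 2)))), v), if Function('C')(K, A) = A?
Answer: 0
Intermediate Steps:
Function('Z')(n, S) = Mul(-3, S)
v = Rational(-412, 65) (v = Add(-6, Mul(Rational(1, 5), Mul(-132, Pow(78, -1)))) = Add(-6, Mul(Rational(1, 5), Mul(-132, Rational(1, 78)))) = Add(-6, Mul(Rational(1, 5), Rational(-22, 13))) = Add(-6, Rational(-22, 65)) = Rational(-412, 65) ≈ -6.3385)
Mul(Mul(185, Mul(0, Add(4, Function('Z')(Mul(1, Add(4, -5)), 2)))), v) = Mul(Mul(185, Mul(0, Add(4, Mul(-3, 2)))), Rational(-412, 65)) = Mul(Mul(185, Mul(0, Add(4, -6))), Rational(-412, 65)) = Mul(Mul(185, Mul(0, -2)), Rational(-412, 65)) = Mul(Mul(185, 0), Rational(-412, 65)) = Mul(0, Rational(-412, 65)) = 0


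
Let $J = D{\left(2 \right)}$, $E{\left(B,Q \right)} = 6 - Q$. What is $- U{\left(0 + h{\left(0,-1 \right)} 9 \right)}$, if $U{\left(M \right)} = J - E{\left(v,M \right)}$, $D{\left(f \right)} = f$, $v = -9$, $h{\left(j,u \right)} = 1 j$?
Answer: $4$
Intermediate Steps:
$h{\left(j,u \right)} = j$
$J = 2$
$U{\left(M \right)} = -4 + M$ ($U{\left(M \right)} = 2 - \left(6 - M\right) = 2 + \left(-6 + M\right) = -4 + M$)
$- U{\left(0 + h{\left(0,-1 \right)} 9 \right)} = - (-4 + \left(0 + 0 \cdot 9\right)) = - (-4 + \left(0 + 0\right)) = - (-4 + 0) = \left(-1\right) \left(-4\right) = 4$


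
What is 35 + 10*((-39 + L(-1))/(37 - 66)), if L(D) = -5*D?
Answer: 1355/29 ≈ 46.724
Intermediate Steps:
35 + 10*((-39 + L(-1))/(37 - 66)) = 35 + 10*((-39 - 5*(-1))/(37 - 66)) = 35 + 10*((-39 + 5)/(-29)) = 35 + 10*(-34*(-1/29)) = 35 + 10*(34/29) = 35 + 340/29 = 1355/29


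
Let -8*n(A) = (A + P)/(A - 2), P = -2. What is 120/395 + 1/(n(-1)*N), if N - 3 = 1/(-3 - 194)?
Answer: -55172/23305 ≈ -2.3674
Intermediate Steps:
n(A) = -⅛ (n(A) = -(A - 2)/(8*(A - 2)) = -(-2 + A)/(8*(-2 + A)) = -⅛*1 = -⅛)
N = 590/197 (N = 3 + 1/(-3 - 194) = 3 + 1/(-197) = 3 - 1/197 = 590/197 ≈ 2.9949)
120/395 + 1/(n(-1)*N) = 120/395 + 1/((-⅛)*(590/197)) = 120*(1/395) - 8*197/590 = 24/79 - 788/295 = -55172/23305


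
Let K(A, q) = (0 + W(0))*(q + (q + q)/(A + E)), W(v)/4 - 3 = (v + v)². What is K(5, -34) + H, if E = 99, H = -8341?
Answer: -113839/13 ≈ -8756.8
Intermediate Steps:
W(v) = 12 + 16*v² (W(v) = 12 + 4*(v + v)² = 12 + 4*(2*v)² = 12 + 4*(4*v²) = 12 + 16*v²)
K(A, q) = 12*q + 24*q/(99 + A) (K(A, q) = (0 + (12 + 16*0²))*(q + (q + q)/(A + 99)) = (0 + (12 + 16*0))*(q + (2*q)/(99 + A)) = (0 + (12 + 0))*(q + 2*q/(99 + A)) = (0 + 12)*(q + 2*q/(99 + A)) = 12*(q + 2*q/(99 + A)) = 12*q + 24*q/(99 + A))
K(5, -34) + H = 12*(-34)*(101 + 5)/(99 + 5) - 8341 = 12*(-34)*106/104 - 8341 = 12*(-34)*(1/104)*106 - 8341 = -5406/13 - 8341 = -113839/13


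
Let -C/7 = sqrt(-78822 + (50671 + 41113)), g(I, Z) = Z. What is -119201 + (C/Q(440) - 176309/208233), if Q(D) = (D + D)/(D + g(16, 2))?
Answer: -24821758142/208233 - 1547*sqrt(12962)/440 ≈ -1.1960e+5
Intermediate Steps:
C = -7*sqrt(12962) (C = -7*sqrt(-78822 + (50671 + 41113)) = -7*sqrt(-78822 + 91784) = -7*sqrt(12962) ≈ -796.96)
Q(D) = 2*D/(2 + D) (Q(D) = (D + D)/(D + 2) = (2*D)/(2 + D) = 2*D/(2 + D))
-119201 + (C/Q(440) - 176309/208233) = -119201 + ((-7*sqrt(12962))/((2*440/(2 + 440))) - 176309/208233) = -119201 + ((-7*sqrt(12962))/((2*440/442)) - 176309*1/208233) = -119201 + ((-7*sqrt(12962))/((2*440*(1/442))) - 176309/208233) = -119201 + ((-7*sqrt(12962))/(440/221) - 176309/208233) = -119201 + (-7*sqrt(12962)*(221/440) - 176309/208233) = -119201 + (-1547*sqrt(12962)/440 - 176309/208233) = -119201 + (-176309/208233 - 1547*sqrt(12962)/440) = -24821758142/208233 - 1547*sqrt(12962)/440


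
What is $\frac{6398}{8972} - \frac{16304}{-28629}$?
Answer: $\frac{164723915}{128429694} \approx 1.2826$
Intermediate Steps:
$\frac{6398}{8972} - \frac{16304}{-28629} = 6398 \cdot \frac{1}{8972} - - \frac{16304}{28629} = \frac{3199}{4486} + \frac{16304}{28629} = \frac{164723915}{128429694}$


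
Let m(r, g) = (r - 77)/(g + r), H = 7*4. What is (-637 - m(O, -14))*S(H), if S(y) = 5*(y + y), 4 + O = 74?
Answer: -178325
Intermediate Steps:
O = 70 (O = -4 + 74 = 70)
H = 28
m(r, g) = (-77 + r)/(g + r)
S(y) = 10*y (S(y) = 5*(2*y) = 10*y)
(-637 - m(O, -14))*S(H) = (-637 - (-77 + 70)/(-14 + 70))*(10*28) = (-637 - (-7)/56)*280 = (-637 - 1*(-1/8))*280 = (-637 + 1/8)*280 = -5095/8*280 = -178325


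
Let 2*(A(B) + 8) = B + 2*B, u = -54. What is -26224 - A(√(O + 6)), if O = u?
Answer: -26216 - 6*I*√3 ≈ -26216.0 - 10.392*I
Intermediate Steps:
O = -54
A(B) = -8 + 3*B/2 (A(B) = -8 + (B + 2*B)/2 = -8 + (3*B)/2 = -8 + 3*B/2)
-26224 - A(√(O + 6)) = -26224 - (-8 + 3*√(-54 + 6)/2) = -26224 - (-8 + 3*√(-48)/2) = -26224 - (-8 + 3*(4*I*√3)/2) = -26224 - (-8 + 6*I*√3) = -26224 + (8 - 6*I*√3) = -26216 - 6*I*√3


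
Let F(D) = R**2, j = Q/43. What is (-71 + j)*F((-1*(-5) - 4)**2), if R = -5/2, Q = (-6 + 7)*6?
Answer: -76175/172 ≈ -442.88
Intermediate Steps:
Q = 6 (Q = 1*6 = 6)
R = -5/2 (R = -5*1/2 = -5/2 ≈ -2.5000)
j = 6/43 ≈ 0.13953
F(D) = 25/4 (F(D) = (-5/2)**2 = 25/4)
(-71 + j)*F((-1*(-5) - 4)**2) = (-71 + 6/43)*(25/4) = -3047/43*25/4 = -76175/172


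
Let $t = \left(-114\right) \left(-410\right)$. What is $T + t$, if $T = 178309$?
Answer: $225049$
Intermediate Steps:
$t = 46740$
$T + t = 178309 + 46740 = 225049$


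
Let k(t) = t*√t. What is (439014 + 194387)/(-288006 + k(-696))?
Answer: -30403881401/13880768262 + 73474516*I*√174/6940384131 ≈ -2.1904 + 0.13965*I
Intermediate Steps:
k(t) = t^(3/2)
(439014 + 194387)/(-288006 + k(-696)) = (439014 + 194387)/(-288006 + (-696)^(3/2)) = 633401/(-288006 - 1392*I*√174)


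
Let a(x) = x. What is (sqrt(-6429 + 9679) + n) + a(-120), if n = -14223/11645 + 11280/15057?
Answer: -7041150637/58446255 + 5*sqrt(130) ≈ -63.463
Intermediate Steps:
n = -27600037/58446255 (n = -14223*1/11645 + 11280*(1/15057) = -14223/11645 + 3760/5019 = -27600037/58446255 ≈ -0.47223)
(sqrt(-6429 + 9679) + n) + a(-120) = (sqrt(-6429 + 9679) - 27600037/58446255) - 120 = (sqrt(3250) - 27600037/58446255) - 120 = (5*sqrt(130) - 27600037/58446255) - 120 = (-27600037/58446255 + 5*sqrt(130)) - 120 = -7041150637/58446255 + 5*sqrt(130)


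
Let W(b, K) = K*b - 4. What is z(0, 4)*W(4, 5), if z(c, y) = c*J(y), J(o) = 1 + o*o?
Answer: 0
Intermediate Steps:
J(o) = 1 + o**2
W(b, K) = -4 + K*b
z(c, y) = c*(1 + y**2)
z(0, 4)*W(4, 5) = (0*(1 + 4**2))*(-4 + 5*4) = (0*(1 + 16))*(-4 + 20) = (0*17)*16 = 0*16 = 0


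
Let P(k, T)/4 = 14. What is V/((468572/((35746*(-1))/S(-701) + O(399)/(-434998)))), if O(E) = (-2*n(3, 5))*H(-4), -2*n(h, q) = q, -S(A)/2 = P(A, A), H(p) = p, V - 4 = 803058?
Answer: 120068894095869/219506950768 ≈ 546.99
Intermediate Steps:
V = 803062 (V = 4 + 803058 = 803062)
P(k, T) = 56 (P(k, T) = 4*14 = 56)
S(A) = -112 (S(A) = -2*56 = -112)
n(h, q) = -q/2
O(E) = -20 (O(E) = -(-1)*5*(-4) = -2*(-5/2)*(-4) = 5*(-4) = -20)
V/((468572/((35746*(-1))/S(-701) + O(399)/(-434998)))) = 803062/((468572/((35746*(-1))/(-112) - 20/(-434998)))) = 803062/((468572/(-35746*(-1/112) - 20*(-1/434998)))) = 803062/((468572/(17873/56 + 10/217499))) = 803062/((468572/(3887360187/12179944))) = 803062/((468572*(12179944/3887360187))) = 803062/(5707180719968/3887360187) = 803062*(3887360187/5707180719968) = 120068894095869/219506950768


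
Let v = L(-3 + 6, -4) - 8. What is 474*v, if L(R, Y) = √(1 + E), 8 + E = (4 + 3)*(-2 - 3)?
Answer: -3792 + 474*I*√42 ≈ -3792.0 + 3071.9*I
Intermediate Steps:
E = -43 (E = -8 + (4 + 3)*(-2 - 3) = -8 + 7*(-5) = -8 - 35 = -43)
L(R, Y) = I*√42 (L(R, Y) = √(1 - 43) = √(-42) = I*√42)
v = -8 + I*√42 (v = I*√42 - 8 = -8 + I*√42 ≈ -8.0 + 6.4807*I)
474*v = 474*(-8 + I*√42) = -3792 + 474*I*√42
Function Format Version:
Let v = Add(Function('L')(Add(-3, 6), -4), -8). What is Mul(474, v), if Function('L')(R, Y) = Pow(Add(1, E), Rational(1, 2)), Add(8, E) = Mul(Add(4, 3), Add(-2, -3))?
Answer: Add(-3792, Mul(474, I, Pow(42, Rational(1, 2)))) ≈ Add(-3792.0, Mul(3071.9, I))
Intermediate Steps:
E = -43 (E = Add(-8, Mul(Add(4, 3), Add(-2, -3))) = Add(-8, Mul(7, -5)) = Add(-8, -35) = -43)
Function('L')(R, Y) = Mul(I, Pow(42, Rational(1, 2))) (Function('L')(R, Y) = Pow(Add(1, -43), Rational(1, 2)) = Pow(-42, Rational(1, 2)) = Mul(I, Pow(42, Rational(1, 2))))
v = Add(-8, Mul(I, Pow(42, Rational(1, 2)))) (v = Add(Mul(I, Pow(42, Rational(1, 2))), -8) = Add(-8, Mul(I, Pow(42, Rational(1, 2)))) ≈ Add(-8.0000, Mul(6.4807, I)))
Mul(474, v) = Mul(474, Add(-8, Mul(I, Pow(42, Rational(1, 2))))) = Add(-3792, Mul(474, I, Pow(42, Rational(1, 2))))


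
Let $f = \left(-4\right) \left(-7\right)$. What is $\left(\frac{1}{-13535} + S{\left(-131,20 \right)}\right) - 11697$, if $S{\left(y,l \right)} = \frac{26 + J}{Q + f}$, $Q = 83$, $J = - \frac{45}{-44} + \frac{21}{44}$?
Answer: $- \frac{35146050487}{3004770} \approx -11697.0$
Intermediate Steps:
$J = \frac{3}{2}$ ($J = \left(-45\right) \left(- \frac{1}{44}\right) + 21 \cdot \frac{1}{44} = \frac{45}{44} + \frac{21}{44} = \frac{3}{2} \approx 1.5$)
$f = 28$
$S{\left(y,l \right)} = \frac{55}{222}$ ($S{\left(y,l \right)} = \frac{26 + \frac{3}{2}}{83 + 28} = \frac{55}{2 \cdot 111} = \frac{55}{2} \cdot \frac{1}{111} = \frac{55}{222}$)
$\left(\frac{1}{-13535} + S{\left(-131,20 \right)}\right) - 11697 = \left(\frac{1}{-13535} + \frac{55}{222}\right) - 11697 = \left(- \frac{1}{13535} + \frac{55}{222}\right) - 11697 = \frac{744203}{3004770} - 11697 = - \frac{35146050487}{3004770}$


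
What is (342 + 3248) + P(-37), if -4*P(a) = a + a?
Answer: 7217/2 ≈ 3608.5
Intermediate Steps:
P(a) = -a/2 (P(a) = -(a + a)/4 = -a/2)
(342 + 3248) + P(-37) = (342 + 3248) - ½*(-37) = 3590 + 37/2 = 7217/2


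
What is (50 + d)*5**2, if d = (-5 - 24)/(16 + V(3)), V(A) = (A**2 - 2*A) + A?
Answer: 26775/22 ≈ 1217.0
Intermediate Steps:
V(A) = A**2 - A
d = -29/22 (d = (-5 - 24)/(16 + 3*(-1 + 3)) = -29/(16 + 3*2) = -29/(16 + 6) = -29/22 ≈ -1.3182)
(50 + d)*5**2 = (50 - 29/22)*5**2 = (1071/22)*25 = 26775/22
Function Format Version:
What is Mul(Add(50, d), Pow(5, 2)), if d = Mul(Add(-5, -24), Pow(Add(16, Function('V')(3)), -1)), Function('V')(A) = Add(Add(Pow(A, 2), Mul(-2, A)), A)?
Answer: Rational(26775, 22) ≈ 1217.0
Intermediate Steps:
Function('V')(A) = Add(Pow(A, 2), Mul(-1, A))
d = Rational(-29, 22) (d = Mul(Add(-5, -24), Pow(Add(16, Mul(3, Add(-1, 3))), -1)) = Mul(-29, Pow(Add(16, Mul(3, 2)), -1)) = Mul(-29, Pow(Add(16, 6), -1)) = Mul(-29, Pow(22, -1)) = Mul(-29, Rational(1, 22)) = Rational(-29, 22) ≈ -1.3182)
Mul(Add(50, d), Pow(5, 2)) = Mul(Add(50, Rational(-29, 22)), Pow(5, 2)) = Mul(Rational(1071, 22), 25) = Rational(26775, 22)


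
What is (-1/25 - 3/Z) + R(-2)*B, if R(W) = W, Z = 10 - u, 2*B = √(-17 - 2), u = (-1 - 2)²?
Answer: -76/25 - I*√19 ≈ -3.04 - 4.3589*I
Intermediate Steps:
u = 9 (u = (-3)² = 9)
B = I*√19/2 (B = √(-17 - 2)/2 = √(-19)/2 = (I*√19)/2 = I*√19/2 ≈ 2.1795*I)
Z = 1 (Z = 10 - 1*9 = 10 - 9 = 1)
(-1/25 - 3/Z) + R(-2)*B = (-1/25 - 3/1) - I*√19 = (-1*1/25 - 3*1) - I*√19 = (-1/25 - 3) - I*√19 = -76/25 - I*√19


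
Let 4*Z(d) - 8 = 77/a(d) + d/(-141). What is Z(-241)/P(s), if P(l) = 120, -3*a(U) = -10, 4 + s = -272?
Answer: 46261/676800 ≈ 0.068353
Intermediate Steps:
s = -276 (s = -4 - 272 = -276)
a(U) = 10/3 (a(U) = -⅓*(-10) = 10/3)
Z(d) = 311/40 - d/564 (Z(d) = 2 + (77/(10/3) + d/(-141))/4 = 2 + (77*(3/10) + d*(-1/141))/4 = 2 + (231/10 - d/141)/4 = 2 + (231/40 - d/564) = 311/40 - d/564)
Z(-241)/P(s) = (311/40 - 1/564*(-241))/120 = (311/40 + 241/564)*(1/120) = (46261/5640)*(1/120) = 46261/676800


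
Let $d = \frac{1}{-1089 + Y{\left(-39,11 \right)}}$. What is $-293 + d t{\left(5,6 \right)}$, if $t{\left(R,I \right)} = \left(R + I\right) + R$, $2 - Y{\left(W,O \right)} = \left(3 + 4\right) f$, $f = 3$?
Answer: $- \frac{81165}{277} \approx -293.01$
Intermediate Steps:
$Y{\left(W,O \right)} = -19$ ($Y{\left(W,O \right)} = 2 - \left(3 + 4\right) 3 = 2 - 7 \cdot 3 = 2 - 21 = -19$)
$d = - \frac{1}{1108}$ ($d = \frac{1}{-1089 - 19} = \frac{1}{-1108} = - \frac{1}{1108} \approx -0.00090253$)
$t{\left(R,I \right)} = I + 2 R$ ($t{\left(R,I \right)} = \left(I + R\right) + R = I + 2 R$)
$-293 + d t{\left(5,6 \right)} = -293 - \frac{6 + 2 \cdot 5}{1108} = -293 - \frac{6 + 10}{1108} = -293 - \frac{4}{277} = - \frac{81165}{277}$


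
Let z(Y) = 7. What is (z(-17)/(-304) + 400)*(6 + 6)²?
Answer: 1094337/19 ≈ 57597.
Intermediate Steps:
(z(-17)/(-304) + 400)*(6 + 6)² = (7/(-304) + 400)*(6 + 6)² = (7*(-1/304) + 400)*12² = (-7/304 + 400)*144 = (121593/304)*144 = 1094337/19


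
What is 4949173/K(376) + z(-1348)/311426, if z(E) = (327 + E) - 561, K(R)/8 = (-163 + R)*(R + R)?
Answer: 769636981621/199531883904 ≈ 3.8572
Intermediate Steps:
K(R) = 16*R*(-163 + R) (K(R) = 8*((-163 + R)*(R + R)) = 8*((-163 + R)*(2*R)) = 8*(2*R*(-163 + R)) = 16*R*(-163 + R))
z(E) = -234 + E
4949173/K(376) + z(-1348)/311426 = 4949173/((16*376*(-163 + 376))) + (-234 - 1348)/311426 = 4949173/((16*376*213)) - 1582*1/311426 = 4949173/1281408 - 791/155713 = 769636981621/199531883904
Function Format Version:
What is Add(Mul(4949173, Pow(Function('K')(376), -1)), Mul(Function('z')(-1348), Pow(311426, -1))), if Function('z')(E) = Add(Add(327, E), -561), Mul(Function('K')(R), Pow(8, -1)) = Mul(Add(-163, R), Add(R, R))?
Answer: Rational(769636981621, 199531883904) ≈ 3.8572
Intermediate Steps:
Function('K')(R) = Mul(16, R, Add(-163, R)) (Function('K')(R) = Mul(8, Mul(Add(-163, R), Add(R, R))) = Mul(8, Mul(Add(-163, R), Mul(2, R))) = Mul(8, Mul(2, R, Add(-163, R))) = Mul(16, R, Add(-163, R)))
Function('z')(E) = Add(-234, E)
Add(Mul(4949173, Pow(Function('K')(376), -1)), Mul(Function('z')(-1348), Pow(311426, -1))) = Add(Mul(4949173, Pow(Mul(16, 376, Add(-163, 376)), -1)), Mul(Add(-234, -1348), Pow(311426, -1))) = Add(Mul(4949173, Pow(Mul(16, 376, 213), -1)), Mul(-1582, Rational(1, 311426))) = Add(Mul(4949173, Pow(1281408, -1)), Rational(-791, 155713)) = Add(Mul(4949173, Rational(1, 1281408)), Rational(-791, 155713)) = Add(Rational(4949173, 1281408), Rational(-791, 155713)) = Rational(769636981621, 199531883904)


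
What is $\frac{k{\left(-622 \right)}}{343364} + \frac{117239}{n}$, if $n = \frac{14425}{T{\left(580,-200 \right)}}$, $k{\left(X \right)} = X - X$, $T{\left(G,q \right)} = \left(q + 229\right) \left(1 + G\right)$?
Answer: $\frac{1975359911}{14425} \approx 1.3694 \cdot 10^{5}$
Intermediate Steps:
$T{\left(G,q \right)} = \left(1 + G\right) \left(229 + q\right)$ ($T{\left(G,q \right)} = \left(229 + q\right) \left(1 + G\right) = \left(1 + G\right) \left(229 + q\right)$)
$k{\left(X \right)} = 0$
$n = \frac{14425}{16849}$ ($n = \frac{14425}{229 - 200 + 229 \cdot 580 + 580 \left(-200\right)} = \frac{14425}{229 - 200 + 132820 - 116000} = \frac{14425}{16849} \approx 0.85613$)
$\frac{k{\left(-622 \right)}}{343364} + \frac{117239}{n} = \frac{0}{343364} + \frac{117239}{\frac{14425}{16849}} = 0 \cdot \frac{1}{343364} + 117239 \cdot \frac{16849}{14425} = 0 + \frac{1975359911}{14425} = \frac{1975359911}{14425}$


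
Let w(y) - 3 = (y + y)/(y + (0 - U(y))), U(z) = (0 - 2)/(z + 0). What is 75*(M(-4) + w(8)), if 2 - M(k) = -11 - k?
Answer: 11500/11 ≈ 1045.5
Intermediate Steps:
M(k) = 13 + k (M(k) = 2 - (-11 - k) = 2 + (11 + k) = 13 + k)
U(z) = -2/z
w(y) = 3 + 2*y/(y + 2/y) (w(y) = 3 + (y + y)/(y + (0 - (-2)/y)) = 3 + (2*y)/(y + (0 + 2/y)) = 3 + (2*y)/(y + 2/y) = 3 + 2*y/(y + 2/y))
75*(M(-4) + w(8)) = 75*((13 - 4) + (6 + 5*8²)/(2 + 8²)) = 75*(9 + (6 + 5*64)/(2 + 64)) = 75*(9 + (6 + 320)/66) = 75*(9 + (1/66)*326) = 75*(9 + 163/33) = 75*(460/33) = 11500/11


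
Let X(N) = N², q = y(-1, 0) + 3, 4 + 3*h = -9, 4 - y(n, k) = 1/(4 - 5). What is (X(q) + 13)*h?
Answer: -1001/3 ≈ -333.67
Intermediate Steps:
y(n, k) = 5 (y(n, k) = 4 - 1/(4 - 5) = 4 - 1/(-1) = 4 - 1*(-1) = 4 + 1 = 5)
h = -13/3 (h = -4/3 + (⅓)*(-9) = -4/3 - 3 = -13/3 ≈ -4.3333)
q = 8 (q = 5 + 3 = 8)
(X(q) + 13)*h = (8² + 13)*(-13/3) = (64 + 13)*(-13/3) = 77*(-13/3) = -1001/3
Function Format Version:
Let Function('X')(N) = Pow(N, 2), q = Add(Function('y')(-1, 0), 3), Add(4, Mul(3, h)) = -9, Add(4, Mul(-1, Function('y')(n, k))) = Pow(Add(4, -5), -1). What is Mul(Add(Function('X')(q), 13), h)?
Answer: Rational(-1001, 3) ≈ -333.67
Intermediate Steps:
Function('y')(n, k) = 5 (Function('y')(n, k) = Add(4, Mul(-1, Pow(Add(4, -5), -1))) = Add(4, Mul(-1, Pow(-1, -1))) = Add(4, Mul(-1, -1)) = Add(4, 1) = 5)
h = Rational(-13, 3) (h = Add(Rational(-4, 3), Mul(Rational(1, 3), -9)) = Add(Rational(-4, 3), -3) = Rational(-13, 3) ≈ -4.3333)
q = 8 (q = Add(5, 3) = 8)
Mul(Add(Function('X')(q), 13), h) = Mul(Add(Pow(8, 2), 13), Rational(-13, 3)) = Mul(Add(64, 13), Rational(-13, 3)) = Mul(77, Rational(-13, 3)) = Rational(-1001, 3)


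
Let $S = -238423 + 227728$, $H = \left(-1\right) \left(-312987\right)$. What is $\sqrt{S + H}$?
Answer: $18 \sqrt{933} \approx 549.81$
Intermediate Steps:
$H = 312987$
$S = -10695$
$\sqrt{S + H} = \sqrt{-10695 + 312987} = \sqrt{302292} = 18 \sqrt{933}$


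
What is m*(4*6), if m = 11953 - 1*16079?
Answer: -99024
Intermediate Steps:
m = -4126 (m = 11953 - 16079 = -4126)
m*(4*6) = -16504*6 = -4126*24 = -99024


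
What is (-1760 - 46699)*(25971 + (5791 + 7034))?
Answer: -1880015364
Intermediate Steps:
(-1760 - 46699)*(25971 + (5791 + 7034)) = -48459*(25971 + 12825) = -48459*38796 = -1880015364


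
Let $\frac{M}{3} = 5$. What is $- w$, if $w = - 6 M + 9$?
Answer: $81$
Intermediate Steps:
$M = 15$ ($M = 3 \cdot 5 = 15$)
$w = -81$ ($w = \left(-6\right) 15 + 9 = -90 + 9 = -81$)
$- w = \left(-1\right) \left(-81\right) = 81$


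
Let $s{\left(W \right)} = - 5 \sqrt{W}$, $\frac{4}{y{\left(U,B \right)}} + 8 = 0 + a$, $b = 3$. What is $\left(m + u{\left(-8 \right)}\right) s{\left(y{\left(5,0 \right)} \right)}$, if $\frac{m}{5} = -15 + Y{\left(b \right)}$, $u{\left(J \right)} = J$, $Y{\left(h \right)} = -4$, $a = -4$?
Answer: $\frac{515 i \sqrt{3}}{3} \approx 297.34 i$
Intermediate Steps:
$y{\left(U,B \right)} = - \frac{1}{3}$ ($y{\left(U,B \right)} = \frac{4}{-8 + \left(0 - 4\right)} = \frac{4}{-8 - 4} = \frac{4}{-12} = 4 \left(- \frac{1}{12}\right) = - \frac{1}{3}$)
$m = -95$ ($m = 5 \left(-15 - 4\right) = 5 \left(-19\right) = -95$)
$\left(m + u{\left(-8 \right)}\right) s{\left(y{\left(5,0 \right)} \right)} = \left(-95 - 8\right) \left(- 5 \sqrt{- \frac{1}{3}}\right) = - 103 \left(- 5 \frac{i \sqrt{3}}{3}\right) = - 103 \left(- \frac{5 i \sqrt{3}}{3}\right) = \frac{515 i \sqrt{3}}{3}$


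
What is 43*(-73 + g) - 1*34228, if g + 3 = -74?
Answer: -40678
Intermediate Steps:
g = -77 (g = -3 - 74 = -77)
43*(-73 + g) - 1*34228 = 43*(-73 - 77) - 1*34228 = 43*(-150) - 34228 = -6450 - 34228 = -40678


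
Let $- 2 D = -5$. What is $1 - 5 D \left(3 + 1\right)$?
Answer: $-50$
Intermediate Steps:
$D = \frac{5}{2}$ ($D = \left(- \frac{1}{2}\right) \left(-5\right) = \frac{5}{2} \approx 2.5$)
$1 - 5 D \left(3 + 1\right) = 1 \left(-5\right) \frac{5}{2} \left(3 + 1\right) = 1 \left(\left(- \frac{25}{2}\right) 4\right) = 1 \left(-50\right) = -50$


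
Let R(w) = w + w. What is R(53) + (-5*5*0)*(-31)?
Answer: 106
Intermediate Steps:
R(w) = 2*w
R(53) + (-5*5*0)*(-31) = 2*53 + (-5*5*0)*(-31) = 106 - 25*0*(-31) = 106 + 0*(-31) = 106 + 0 = 106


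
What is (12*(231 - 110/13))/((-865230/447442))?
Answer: -2588899412/1874665 ≈ -1381.0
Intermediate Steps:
(12*(231 - 110/13))/((-865230/447442)) = (12*(231 - 110/13))/((-865230*1/447442)) = (12*(231 - 10*11/13))/(-432615/223721) = (12*(231 - 110/13))*(-223721/432615) = (12*(2893/13))*(-223721/432615) = (34716/13)*(-223721/432615) = -2588899412/1874665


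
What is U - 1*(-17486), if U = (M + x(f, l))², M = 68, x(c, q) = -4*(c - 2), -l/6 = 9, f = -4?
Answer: 25950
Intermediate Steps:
l = -54 (l = -6*9 = -54)
x(c, q) = 8 - 4*c (x(c, q) = -4*(-2 + c) = 8 - 4*c)
U = 8464 (U = (68 + (8 - 4*(-4)))² = (68 + (8 + 16))² = (68 + 24)² = 92² = 8464)
U - 1*(-17486) = 8464 - 1*(-17486) = 8464 + 17486 = 25950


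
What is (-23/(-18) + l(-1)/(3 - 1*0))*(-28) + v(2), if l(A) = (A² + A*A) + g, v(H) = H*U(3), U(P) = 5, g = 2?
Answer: -568/9 ≈ -63.111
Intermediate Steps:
v(H) = 5*H (v(H) = H*5 = 5*H)
l(A) = 2 + 2*A² (l(A) = (A² + A*A) + 2 = (A² + A²) + 2 = 2*A² + 2 = 2 + 2*A²)
(-23/(-18) + l(-1)/(3 - 1*0))*(-28) + v(2) = (-23/(-18) + (2 + 2*(-1)²)/(3 - 1*0))*(-28) + 5*2 = (-23*(-1/18) + (2 + 2*1)/(3 + 0))*(-28) + 10 = (23/18 + (2 + 2)/3)*(-28) + 10 = (23/18 + 4*(⅓))*(-28) + 10 = (23/18 + 4/3)*(-28) + 10 = (47/18)*(-28) + 10 = -658/9 + 10 = -568/9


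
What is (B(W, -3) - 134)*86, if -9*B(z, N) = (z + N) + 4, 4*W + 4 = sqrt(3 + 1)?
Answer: -103759/9 ≈ -11529.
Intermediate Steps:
W = -1/2 (W = -1 + sqrt(3 + 1)/4 = -1 + sqrt(4)/4 = -1 + (1/4)*2 = -1 + 1/2 = -1/2 ≈ -0.50000)
B(z, N) = -4/9 - N/9 - z/9 (B(z, N) = -((z + N) + 4)/9 = -((N + z) + 4)/9 = -(4 + N + z)/9 = -4/9 - N/9 - z/9)
(B(W, -3) - 134)*86 = ((-4/9 - 1/9*(-3) - 1/9*(-1/2)) - 134)*86 = ((-4/9 + 1/3 + 1/18) - 134)*86 = (-1/18 - 134)*86 = -2413/18*86 = -103759/9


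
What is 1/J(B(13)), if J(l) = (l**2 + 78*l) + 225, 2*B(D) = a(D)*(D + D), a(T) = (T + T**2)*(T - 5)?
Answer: 1/359745793 ≈ 2.7797e-9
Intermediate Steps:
a(T) = (-5 + T)*(T + T**2) (a(T) = (T + T**2)*(-5 + T) = (-5 + T)*(T + T**2))
B(D) = D**2*(-5 + D**2 - 4*D) (B(D) = ((D*(-5 + D**2 - 4*D))*(D + D))/2 = ((D*(-5 + D**2 - 4*D))*(2*D))/2 = (2*D**2*(-5 + D**2 - 4*D))/2 = D**2*(-5 + D**2 - 4*D))
J(l) = 225 + l**2 + 78*l
1/J(B(13)) = 1/(225 + (13**2*(-5 + 13**2 - 4*13))**2 + 78*(13**2*(-5 + 13**2 - 4*13))) = 1/(225 + (169*(-5 + 169 - 52))**2 + 78*(169*(-5 + 169 - 52))) = 1/(225 + (169*112)**2 + 78*(169*112)) = 1/(225 + 18928**2 + 78*18928) = 1/(225 + 358269184 + 1476384) = 1/359745793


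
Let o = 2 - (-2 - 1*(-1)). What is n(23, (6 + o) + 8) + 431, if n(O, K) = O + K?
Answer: 471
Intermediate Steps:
o = 3 (o = 2 - (-2 + 1) = 2 - 1*(-1) = 2 + 1 = 3)
n(O, K) = K + O
n(23, (6 + o) + 8) + 431 = (((6 + 3) + 8) + 23) + 431 = ((9 + 8) + 23) + 431 = (17 + 23) + 431 = 40 + 431 = 471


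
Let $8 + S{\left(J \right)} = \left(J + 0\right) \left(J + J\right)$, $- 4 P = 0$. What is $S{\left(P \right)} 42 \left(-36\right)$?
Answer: $12096$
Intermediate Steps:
$P = 0$ ($P = \left(- \frac{1}{4}\right) 0 = 0$)
$S{\left(J \right)} = -8 + 2 J^{2}$ ($S{\left(J \right)} = -8 + \left(J + 0\right) \left(J + J\right) = -8 + J 2 J = -8 + 2 J^{2}$)
$S{\left(P \right)} 42 \left(-36\right) = \left(-8 + 2 \cdot 0^{2}\right) 42 \left(-36\right) = \left(-8 + 2 \cdot 0\right) 42 \left(-36\right) = \left(-8 + 0\right) 42 \left(-36\right) = \left(-8\right) 42 \left(-36\right) = \left(-336\right) \left(-36\right) = 12096$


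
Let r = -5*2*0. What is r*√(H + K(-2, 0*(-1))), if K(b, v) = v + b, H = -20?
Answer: 0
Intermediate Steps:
K(b, v) = b + v
r = 0 (r = -10*0 = 0)
r*√(H + K(-2, 0*(-1))) = 0*√(-20 + (-2 + 0*(-1))) = 0*√(-20 + (-2 + 0)) = 0*√(-20 - 2) = 0*√(-22) = 0*(I*√22) = 0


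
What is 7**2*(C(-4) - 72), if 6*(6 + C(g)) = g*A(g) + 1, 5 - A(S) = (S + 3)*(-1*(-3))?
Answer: -24451/6 ≈ -4075.2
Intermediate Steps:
A(S) = -4 - 3*S (A(S) = 5 - (S + 3)*(-1*(-3)) = 5 - (3 + S)*3 = 5 - (9 + 3*S) = 5 + (-9 - 3*S) = -4 - 3*S)
C(g) = -35/6 + g*(-4 - 3*g)/6 (C(g) = -6 + (g*(-4 - 3*g) + 1)/6 = -6 + (1 + g*(-4 - 3*g))/6 = -6 + (1/6 + g*(-4 - 3*g)/6) = -35/6 + g*(-4 - 3*g)/6)
7**2*(C(-4) - 72) = 7**2*((-35/6 - 1/6*(-4)*(4 + 3*(-4))) - 72) = 49*((-35/6 - 1/6*(-4)*(4 - 12)) - 72) = 49*((-35/6 - 1/6*(-4)*(-8)) - 72) = 49*((-35/6 - 16/3) - 72) = 49*(-67/6 - 72) = 49*(-499/6) = -24451/6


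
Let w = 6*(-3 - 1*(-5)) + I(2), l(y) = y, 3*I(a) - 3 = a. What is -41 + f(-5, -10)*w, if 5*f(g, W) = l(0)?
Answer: -41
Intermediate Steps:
I(a) = 1 + a/3
f(g, W) = 0 (f(g, W) = (1/5)*0 = 0)
w = 41/3 (w = 6*(-3 - 1*(-5)) + (1 + (1/3)*2) = 6*(-3 + 5) + (1 + 2/3) = 6*2 + 5/3 = 12 + 5/3 = 41/3 ≈ 13.667)
-41 + f(-5, -10)*w = -41 + 0*(41/3) = -41 + 0 = -41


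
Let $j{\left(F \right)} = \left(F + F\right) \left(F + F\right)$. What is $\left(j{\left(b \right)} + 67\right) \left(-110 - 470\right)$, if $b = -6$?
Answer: $-122380$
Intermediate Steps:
$j{\left(F \right)} = 4 F^{2}$ ($j{\left(F \right)} = 2 F 2 F = 4 F^{2}$)
$\left(j{\left(b \right)} + 67\right) \left(-110 - 470\right) = \left(4 \left(-6\right)^{2} + 67\right) \left(-110 - 470\right) = \left(4 \cdot 36 + 67\right) \left(-580\right) = \left(144 + 67\right) \left(-580\right) = 211 \left(-580\right) = -122380$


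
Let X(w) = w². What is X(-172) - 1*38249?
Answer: -8665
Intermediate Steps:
X(-172) - 1*38249 = (-172)² - 1*38249 = 29584 - 38249 = -8665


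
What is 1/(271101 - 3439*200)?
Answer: -1/416699 ≈ -2.3998e-6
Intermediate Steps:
1/(271101 - 3439*200) = 1/(271101 - 687800) = 1/(-416699) = -1/416699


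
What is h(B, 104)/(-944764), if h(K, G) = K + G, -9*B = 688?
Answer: -62/2125719 ≈ -2.9167e-5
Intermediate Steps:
B = -688/9 (B = -⅑*688 = -688/9 ≈ -76.444)
h(K, G) = G + K
h(B, 104)/(-944764) = (104 - 688/9)/(-944764) = (248/9)*(-1/944764) = -62/2125719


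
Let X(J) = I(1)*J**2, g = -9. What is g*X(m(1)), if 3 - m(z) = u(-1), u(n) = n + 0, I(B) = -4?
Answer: 576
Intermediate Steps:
u(n) = n
m(z) = 4 (m(z) = 3 - 1*(-1) = 3 + 1 = 4)
X(J) = -4*J**2
g*X(m(1)) = -(-36)*4**2 = -(-36)*16 = -9*(-64) = 576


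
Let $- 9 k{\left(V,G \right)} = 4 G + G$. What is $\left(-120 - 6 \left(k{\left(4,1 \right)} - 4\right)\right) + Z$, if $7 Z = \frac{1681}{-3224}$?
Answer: $- \frac{6278947}{67704} \approx -92.741$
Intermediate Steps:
$k{\left(V,G \right)} = - \frac{5 G}{9}$ ($k{\left(V,G \right)} = - \frac{4 G + G}{9} = - \frac{5 G}{9}$)
$Z = - \frac{1681}{22568}$ ($Z = \frac{1681 \frac{1}{-3224}}{7} = \frac{1681 \left(- \frac{1}{3224}\right)}{7} = \frac{1}{7} \left(- \frac{1681}{3224}\right) = - \frac{1681}{22568} \approx -0.074486$)
$\left(-120 - 6 \left(k{\left(4,1 \right)} - 4\right)\right) + Z = \left(-120 - 6 \left(\left(- \frac{5}{9}\right) 1 - 4\right)\right) - \frac{1681}{22568} = \left(-120 - 6 \left(- \frac{5}{9} - 4\right)\right) - \frac{1681}{22568} = \left(-120 - - \frac{82}{3}\right) - \frac{1681}{22568} = \left(-120 + \frac{82}{3}\right) - \frac{1681}{22568} = - \frac{278}{3} - \frac{1681}{22568} = - \frac{6278947}{67704}$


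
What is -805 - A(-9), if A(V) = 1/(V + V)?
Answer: -14489/18 ≈ -804.94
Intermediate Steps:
A(V) = 1/(2*V)
-805 - A(-9) = -805 - 1/(2*(-9)) = -805 - (-1)/(2*9) = -805 - 1*(-1/18) = -805 + 1/18 = -14489/18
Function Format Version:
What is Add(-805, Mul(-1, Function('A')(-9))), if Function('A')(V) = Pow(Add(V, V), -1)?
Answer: Rational(-14489, 18) ≈ -804.94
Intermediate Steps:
Function('A')(V) = Mul(Rational(1, 2), Pow(V, -1)) (Function('A')(V) = Pow(Mul(2, V), -1) = Mul(Rational(1, 2), Pow(V, -1)))
Add(-805, Mul(-1, Function('A')(-9))) = Add(-805, Mul(-1, Mul(Rational(1, 2), Pow(-9, -1)))) = Add(-805, Mul(-1, Mul(Rational(1, 2), Rational(-1, 9)))) = Add(-805, Mul(-1, Rational(-1, 18))) = Add(-805, Rational(1, 18)) = Rational(-14489, 18)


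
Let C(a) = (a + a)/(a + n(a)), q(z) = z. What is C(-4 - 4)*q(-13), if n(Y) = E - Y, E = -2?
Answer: -104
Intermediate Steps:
n(Y) = -2 - Y
C(a) = -a (C(a) = (a + a)/(a + (-2 - a)) = (2*a)/(-2) = (2*a)*(-½) = -a)
C(-4 - 4)*q(-13) = -(-4 - 4)*(-13) = -1*(-8)*(-13) = 8*(-13) = -104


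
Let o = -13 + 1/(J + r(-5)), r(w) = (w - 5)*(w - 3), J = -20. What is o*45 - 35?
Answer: -2477/4 ≈ -619.25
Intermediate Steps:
r(w) = (-5 + w)*(-3 + w)
o = -779/60 (o = -13 + 1/(-20 + (15 + (-5)**2 - 8*(-5))) = -13 + 1/(-20 + (15 + 25 + 40)) = -13 + 1/(-20 + 80) = -13 + 1/60 = -779/60 ≈ -12.983)
o*45 - 35 = -779/60*45 - 35 = -2337/4 - 35 = -2477/4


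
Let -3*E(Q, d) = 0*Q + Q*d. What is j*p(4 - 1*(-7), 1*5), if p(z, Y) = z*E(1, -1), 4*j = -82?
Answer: -451/6 ≈ -75.167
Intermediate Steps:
j = -41/2 (j = (¼)*(-82) = -41/2 ≈ -20.500)
E(Q, d) = -Q*d/3 (E(Q, d) = -(0*Q + Q*d)/3 = -(0 + Q*d)/3 = -Q*d/3)
p(z, Y) = z/3 (p(z, Y) = z*(-⅓*1*(-1)) = z*(⅓) = z/3)
j*p(4 - 1*(-7), 1*5) = -41*(4 - 1*(-7))/6 = -41*(4 + 7)/6 = -41*11/6 = -41/2*11/3 = -451/6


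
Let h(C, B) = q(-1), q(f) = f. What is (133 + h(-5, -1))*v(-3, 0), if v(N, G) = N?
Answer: -396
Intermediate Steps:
h(C, B) = -1
(133 + h(-5, -1))*v(-3, 0) = (133 - 1)*(-3) = 132*(-3) = -396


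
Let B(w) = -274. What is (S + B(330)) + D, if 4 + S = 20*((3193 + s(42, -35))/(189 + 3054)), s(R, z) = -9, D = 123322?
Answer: 399095372/3243 ≈ 1.2306e+5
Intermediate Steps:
S = 50708/3243 (S = -4 + 20*((3193 - 9)/(189 + 3054)) = -4 + 20*(3184/3243) = -4 + 63680/3243 = 50708/3243 ≈ 15.636)
(S + B(330)) + D = (50708/3243 - 274) + 123322 = -837874/3243 + 123322 = 399095372/3243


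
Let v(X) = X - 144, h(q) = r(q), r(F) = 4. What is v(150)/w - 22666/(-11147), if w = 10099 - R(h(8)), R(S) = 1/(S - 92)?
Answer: 20149454474/9906483811 ≈ 2.0340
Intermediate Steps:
h(q) = 4
R(S) = 1/(-92 + S)
v(X) = -144 + X
w = 888713/88 (w = 10099 - 1/(-92 + 4) = 10099 - 1/(-88) = 10099 - 1*(-1/88) = 10099 + 1/88 = 888713/88 ≈ 10099.)
v(150)/w - 22666/(-11147) = (-144 + 150)/(888713/88) - 22666/(-11147) = 6*(88/888713) - 22666*(-1/11147) = 528/888713 + 22666/11147 = 20149454474/9906483811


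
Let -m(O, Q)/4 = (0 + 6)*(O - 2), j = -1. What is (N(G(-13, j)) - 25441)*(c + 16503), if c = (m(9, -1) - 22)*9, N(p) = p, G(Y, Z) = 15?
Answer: -376126818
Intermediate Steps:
m(O, Q) = 48 - 24*O (m(O, Q) = -4*(0 + 6)*(O - 2) = -24*(-2 + O) = -4*(-12 + 6*O) = 48 - 24*O)
c = -1710 (c = ((48 - 24*9) - 22)*9 = ((48 - 216) - 22)*9 = (-168 - 22)*9 = -190*9 = -1710)
(N(G(-13, j)) - 25441)*(c + 16503) = (15 - 25441)*(-1710 + 16503) = -25426*14793 = -376126818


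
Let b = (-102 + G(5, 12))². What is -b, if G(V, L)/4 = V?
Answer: -6724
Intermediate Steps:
G(V, L) = 4*V
b = 6724 (b = (-102 + 4*5)² = (-102 + 20)² = (-82)² = 6724)
-b = -1*6724 = -6724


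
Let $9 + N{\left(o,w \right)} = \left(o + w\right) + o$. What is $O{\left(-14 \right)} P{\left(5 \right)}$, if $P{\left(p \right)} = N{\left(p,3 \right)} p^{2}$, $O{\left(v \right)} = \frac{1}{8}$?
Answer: $\frac{25}{2} \approx 12.5$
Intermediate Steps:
$N{\left(o,w \right)} = -9 + w + 2 o$ ($N{\left(o,w \right)} = -9 + \left(\left(o + w\right) + o\right) = -9 + \left(w + 2 o\right) = -9 + w + 2 o$)
$O{\left(v \right)} = \frac{1}{8}$
$P{\left(p \right)} = p^{2} \left(-6 + 2 p\right)$ ($P{\left(p \right)} = \left(-9 + 3 + 2 p\right) p^{2} = \left(-6 + 2 p\right) p^{2} = p^{2} \left(-6 + 2 p\right)$)
$O{\left(-14 \right)} P{\left(5 \right)} = \frac{2 \cdot 5^{2} \left(-3 + 5\right)}{8} = \frac{2 \cdot 25 \cdot 2}{8} = \frac{1}{8} \cdot 100 = \frac{25}{2}$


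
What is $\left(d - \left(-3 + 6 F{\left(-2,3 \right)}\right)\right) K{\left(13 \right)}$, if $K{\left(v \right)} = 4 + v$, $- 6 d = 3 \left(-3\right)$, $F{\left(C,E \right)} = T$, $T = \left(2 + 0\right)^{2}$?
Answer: $- \frac{663}{2} \approx -331.5$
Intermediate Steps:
$T = 4$ ($T = 2^{2} = 4$)
$F{\left(C,E \right)} = 4$
$d = \frac{3}{2}$ ($d = - \frac{3 \left(-3\right)}{6} = \left(- \frac{1}{6}\right) \left(-9\right) = \frac{3}{2} \approx 1.5$)
$\left(d - \left(-3 + 6 F{\left(-2,3 \right)}\right)\right) K{\left(13 \right)} = \left(\frac{3}{2} + \left(\left(-6\right) 4 + 3\right)\right) \left(4 + 13\right) = \left(\frac{3}{2} + \left(-24 + 3\right)\right) 17 = \left(\frac{3}{2} - 21\right) 17 = \left(- \frac{39}{2}\right) 17 = - \frac{663}{2}$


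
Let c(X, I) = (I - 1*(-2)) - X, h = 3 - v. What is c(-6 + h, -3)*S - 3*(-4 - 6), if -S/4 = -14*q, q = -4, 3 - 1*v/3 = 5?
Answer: 926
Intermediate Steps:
v = -6 (v = 9 - 3*5 = 9 - 15 = -6)
h = 9 (h = 3 - 1*(-6) = 3 + 6 = 9)
c(X, I) = 2 + I - X (c(X, I) = (I + 2) - X = (2 + I) - X = 2 + I - X)
S = -224 (S = -(-56)*(-4) = -4*56 = -224)
c(-6 + h, -3)*S - 3*(-4 - 6) = (2 - 3 - (-6 + 9))*(-224) - 3*(-4 - 6) = (2 - 3 - 1*3)*(-224) - 3*(-10) = (2 - 3 - 3)*(-224) + 30 = -4*(-224) + 30 = 896 + 30 = 926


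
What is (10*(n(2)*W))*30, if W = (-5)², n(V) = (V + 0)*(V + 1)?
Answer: 45000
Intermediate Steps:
n(V) = V*(1 + V)
W = 25
(10*(n(2)*W))*30 = (10*((2*(1 + 2))*25))*30 = (10*((2*3)*25))*30 = (10*(6*25))*30 = (10*150)*30 = 1500*30 = 45000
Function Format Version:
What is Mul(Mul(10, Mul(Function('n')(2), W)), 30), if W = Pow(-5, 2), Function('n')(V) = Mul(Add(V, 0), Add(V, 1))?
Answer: 45000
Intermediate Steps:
Function('n')(V) = Mul(V, Add(1, V))
W = 25
Mul(Mul(10, Mul(Function('n')(2), W)), 30) = Mul(Mul(10, Mul(Mul(2, Add(1, 2)), 25)), 30) = Mul(Mul(10, Mul(Mul(2, 3), 25)), 30) = Mul(Mul(10, Mul(6, 25)), 30) = Mul(Mul(10, 150), 30) = Mul(1500, 30) = 45000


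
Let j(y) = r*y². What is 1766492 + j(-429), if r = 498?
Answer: 93418910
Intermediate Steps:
j(y) = 498*y²
1766492 + j(-429) = 1766492 + 498*(-429)² = 1766492 + 498*184041 = 1766492 + 91652418 = 93418910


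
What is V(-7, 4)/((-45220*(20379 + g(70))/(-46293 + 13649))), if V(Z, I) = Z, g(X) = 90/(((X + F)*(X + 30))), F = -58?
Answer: -65288/263297649 ≈ -0.00024796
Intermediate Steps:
g(X) = 90/((-58 + X)*(30 + X)) (g(X) = 90/(((X - 58)*(X + 30))) = 90/(((-58 + X)*(30 + X))) = 90*(1/((-58 + X)*(30 + X))) = 90/((-58 + X)*(30 + X)))
V(-7, 4)/((-45220*(20379 + g(70))/(-46293 + 13649))) = -7*(-(-46293 + 13649)/(45220*(20379 + 90/(-1740 + 70² - 28*70)))) = -7*8161/(11305*(20379 + 90/(-1740 + 4900 - 1960))) = -7*8161/(11305*(20379 + 90/1200)) = -7*8161/(11305*(20379 + 90*(1/1200))) = -7*8161/(11305*(20379 + 3/40)) = -7/((-45220/((-32644/815163/40)))) = -7/((-45220/((-32644*40/815163)))) = -7/((-45220/(-1305760/815163))) = -7/((-45220*(-815163/1305760))) = -7/1843083543/65288 = -7*65288/1843083543 = -65288/263297649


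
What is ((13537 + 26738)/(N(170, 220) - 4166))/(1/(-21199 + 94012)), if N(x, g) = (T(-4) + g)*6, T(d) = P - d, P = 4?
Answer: -2932543575/2798 ≈ -1.0481e+6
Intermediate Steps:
T(d) = 4 - d
N(x, g) = 48 + 6*g (N(x, g) = ((4 - 1*(-4)) + g)*6 = ((4 + 4) + g)*6 = (8 + g)*6 = 48 + 6*g)
((13537 + 26738)/(N(170, 220) - 4166))/(1/(-21199 + 94012)) = ((13537 + 26738)/((48 + 6*220) - 4166))/(1/(-21199 + 94012)) = (40275/((48 + 1320) - 4166))/(1/72813) = (40275/(1368 - 4166))/(1/72813) = (40275/(-2798))*72813 = (40275*(-1/2798))*72813 = -40275/2798*72813 = -2932543575/2798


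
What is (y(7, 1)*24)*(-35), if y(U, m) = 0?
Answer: 0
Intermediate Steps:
(y(7, 1)*24)*(-35) = (0*24)*(-35) = 0*(-35) = 0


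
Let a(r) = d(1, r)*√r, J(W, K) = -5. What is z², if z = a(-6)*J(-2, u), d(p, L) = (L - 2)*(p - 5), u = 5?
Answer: -153600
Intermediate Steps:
d(p, L) = (-5 + p)*(-2 + L) (d(p, L) = (-2 + L)*(-5 + p) = (-5 + p)*(-2 + L))
a(r) = √r*(8 - 4*r) (a(r) = (10 - 5*r - 2*1 + r*1)*√r = (10 - 5*r - 2 + r)*√r = (8 - 4*r)*√r = √r*(8 - 4*r))
z = -160*I*√6 (z = (4*√(-6)*(2 - 1*(-6)))*(-5) = (4*(I*√6)*(2 + 6))*(-5) = (4*(I*√6)*8)*(-5) = (32*I*√6)*(-5) = -160*I*√6 ≈ -391.92*I)
z² = (-160*I*√6)² = -153600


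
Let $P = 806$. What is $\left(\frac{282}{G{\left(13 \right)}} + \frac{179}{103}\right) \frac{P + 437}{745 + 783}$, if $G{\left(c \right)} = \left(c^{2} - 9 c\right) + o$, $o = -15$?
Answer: $\frac{44336567}{5823208} \approx 7.6138$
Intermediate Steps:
$G{\left(c \right)} = -15 + c^{2} - 9 c$ ($G{\left(c \right)} = \left(c^{2} - 9 c\right) - 15 = -15 + c^{2} - 9 c$)
$\left(\frac{282}{G{\left(13 \right)}} + \frac{179}{103}\right) \frac{P + 437}{745 + 783} = \left(\frac{282}{-15 + 13^{2} - 117} + \frac{179}{103}\right) \frac{806 + 437}{745 + 783} = \left(\frac{282}{-15 + 169 - 117} + 179 \cdot \frac{1}{103}\right) \frac{1243}{1528} = \left(\frac{282}{37} + \frac{179}{103}\right) 1243 \cdot \frac{1}{1528} = \left(282 \cdot \frac{1}{37} + \frac{179}{103}\right) \frac{1243}{1528} = \left(\frac{282}{37} + \frac{179}{103}\right) \frac{1243}{1528} = \frac{35669}{3811} \cdot \frac{1243}{1528} = \frac{44336567}{5823208}$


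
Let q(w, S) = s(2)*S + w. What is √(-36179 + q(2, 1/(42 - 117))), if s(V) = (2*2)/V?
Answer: 7*I*√166119/15 ≈ 190.2*I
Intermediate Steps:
s(V) = 4/V
q(w, S) = w + 2*S (q(w, S) = (4/2)*S + w = (4*(½))*S + w = 2*S + w = w + 2*S)
√(-36179 + q(2, 1/(42 - 117))) = √(-36179 + (2 + 2/(42 - 117))) = √(-36179 + (2 + 2/(-75))) = √(-36179 + (2 + 2*(-1/75))) = √(-36179 + (2 - 2/75)) = √(-36179 + 148/75) = √(-2713277/75) = 7*I*√166119/15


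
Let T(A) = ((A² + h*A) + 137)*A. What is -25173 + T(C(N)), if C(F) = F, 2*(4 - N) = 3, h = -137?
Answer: -205369/8 ≈ -25671.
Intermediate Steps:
N = 5/2 (N = 4 - ½*3 = 4 - 3/2 = 5/2 ≈ 2.5000)
T(A) = A*(137 + A² - 137*A) (T(A) = ((A² - 137*A) + 137)*A = (137 + A² - 137*A)*A = A*(137 + A² - 137*A))
-25173 + T(C(N)) = -25173 + 5*(137 + (5/2)² - 137*5/2)/2 = -25173 + 5*(137 + 25/4 - 685/2)/2 = -25173 + (5/2)*(-797/4) = -25173 - 3985/8 = -205369/8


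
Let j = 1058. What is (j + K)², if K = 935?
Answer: 3972049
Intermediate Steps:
(j + K)² = (1058 + 935)² = 1993² = 3972049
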